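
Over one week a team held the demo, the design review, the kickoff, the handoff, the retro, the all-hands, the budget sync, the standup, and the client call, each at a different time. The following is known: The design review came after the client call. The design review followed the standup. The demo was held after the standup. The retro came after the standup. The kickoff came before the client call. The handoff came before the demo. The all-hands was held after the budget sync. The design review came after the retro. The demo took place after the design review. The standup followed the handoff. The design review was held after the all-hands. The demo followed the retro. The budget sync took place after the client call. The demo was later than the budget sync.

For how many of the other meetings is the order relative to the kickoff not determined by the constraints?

3

Forced after the kickoff: the all-hands, the budget sync, the client call, the demo, and the design review.
That leaves the handoff, the retro, and the standup with no forced order relative to the kickoff — 3.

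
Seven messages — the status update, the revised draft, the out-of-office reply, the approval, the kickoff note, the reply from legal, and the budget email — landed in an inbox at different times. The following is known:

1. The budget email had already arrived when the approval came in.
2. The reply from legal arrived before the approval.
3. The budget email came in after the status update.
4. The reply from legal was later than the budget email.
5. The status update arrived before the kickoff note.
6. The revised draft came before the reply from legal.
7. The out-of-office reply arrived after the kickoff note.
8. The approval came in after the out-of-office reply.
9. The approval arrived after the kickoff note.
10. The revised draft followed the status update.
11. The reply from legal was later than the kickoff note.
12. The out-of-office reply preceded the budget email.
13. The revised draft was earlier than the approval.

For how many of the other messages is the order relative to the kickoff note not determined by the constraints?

1

Forced before the kickoff note: the status update; forced after the kickoff note: the approval, the budget email, the out-of-office reply, and the reply from legal.
That leaves the revised draft with no forced order relative to the kickoff note — 1.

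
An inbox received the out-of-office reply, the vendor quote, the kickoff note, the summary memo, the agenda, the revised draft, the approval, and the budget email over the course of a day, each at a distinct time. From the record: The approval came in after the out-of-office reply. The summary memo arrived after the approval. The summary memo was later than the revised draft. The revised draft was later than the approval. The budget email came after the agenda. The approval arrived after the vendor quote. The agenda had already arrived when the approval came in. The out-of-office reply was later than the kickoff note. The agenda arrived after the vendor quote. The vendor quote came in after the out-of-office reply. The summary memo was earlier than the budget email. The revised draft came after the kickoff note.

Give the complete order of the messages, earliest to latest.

the kickoff note, the out-of-office reply, the vendor quote, the agenda, the approval, the revised draft, the summary memo, the budget email

The constraints fix every adjacent pair, so only one ordering works:
the kickoff note → the out-of-office reply → the vendor quote → the agenda → the approval → the revised draft → the summary memo → the budget email.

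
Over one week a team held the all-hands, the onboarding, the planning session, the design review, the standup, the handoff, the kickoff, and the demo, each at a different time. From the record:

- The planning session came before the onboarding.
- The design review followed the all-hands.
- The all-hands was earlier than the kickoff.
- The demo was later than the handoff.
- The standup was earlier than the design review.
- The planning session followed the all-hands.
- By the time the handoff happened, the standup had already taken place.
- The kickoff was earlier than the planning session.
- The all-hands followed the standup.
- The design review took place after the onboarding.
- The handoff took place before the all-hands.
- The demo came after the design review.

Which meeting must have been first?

the standup

The standup has a chain of constraints placing it before every other meeting, so the standup must be first.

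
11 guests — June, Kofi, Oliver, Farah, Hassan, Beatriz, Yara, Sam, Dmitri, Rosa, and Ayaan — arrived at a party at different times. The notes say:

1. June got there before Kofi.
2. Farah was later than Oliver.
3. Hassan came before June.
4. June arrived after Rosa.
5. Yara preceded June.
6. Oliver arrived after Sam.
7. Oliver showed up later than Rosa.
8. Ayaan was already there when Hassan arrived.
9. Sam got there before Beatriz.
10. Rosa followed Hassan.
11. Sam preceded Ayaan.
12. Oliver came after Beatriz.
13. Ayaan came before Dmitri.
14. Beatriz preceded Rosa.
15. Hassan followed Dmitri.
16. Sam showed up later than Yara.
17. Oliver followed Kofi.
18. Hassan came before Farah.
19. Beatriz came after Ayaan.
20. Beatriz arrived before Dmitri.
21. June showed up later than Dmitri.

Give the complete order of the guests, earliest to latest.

Yara, Sam, Ayaan, Beatriz, Dmitri, Hassan, Rosa, June, Kofi, Oliver, Farah

The constraints fix every adjacent pair, so only one ordering works:
Yara → Sam → Ayaan → Beatriz → Dmitri → Hassan → Rosa → June → Kofi → Oliver → Farah.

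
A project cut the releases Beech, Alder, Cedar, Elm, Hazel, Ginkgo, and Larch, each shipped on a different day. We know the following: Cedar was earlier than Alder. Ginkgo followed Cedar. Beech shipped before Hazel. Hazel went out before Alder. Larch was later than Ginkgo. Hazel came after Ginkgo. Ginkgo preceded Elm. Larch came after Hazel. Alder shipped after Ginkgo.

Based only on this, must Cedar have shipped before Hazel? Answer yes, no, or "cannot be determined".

Chain the constraints: Cedar → Ginkgo → Hazel. Each link is directly stated, so Cedar comes before Hazel.

yes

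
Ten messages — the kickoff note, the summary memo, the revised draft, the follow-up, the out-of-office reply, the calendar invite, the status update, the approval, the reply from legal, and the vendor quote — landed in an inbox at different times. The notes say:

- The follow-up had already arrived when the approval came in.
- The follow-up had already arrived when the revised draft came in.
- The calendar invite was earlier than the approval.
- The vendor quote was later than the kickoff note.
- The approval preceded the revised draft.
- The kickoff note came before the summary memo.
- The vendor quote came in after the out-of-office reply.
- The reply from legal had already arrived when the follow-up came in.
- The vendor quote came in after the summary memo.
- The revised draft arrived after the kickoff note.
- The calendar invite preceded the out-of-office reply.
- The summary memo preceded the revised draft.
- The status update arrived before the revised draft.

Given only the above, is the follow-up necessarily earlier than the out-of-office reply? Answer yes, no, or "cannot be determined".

No chain of stated constraints runs from the follow-up to the out-of-office reply, and none runs from the out-of-office reply to the follow-up either.
So the relative order of the follow-up and the out-of-office reply is not fixed by the given facts.

cannot be determined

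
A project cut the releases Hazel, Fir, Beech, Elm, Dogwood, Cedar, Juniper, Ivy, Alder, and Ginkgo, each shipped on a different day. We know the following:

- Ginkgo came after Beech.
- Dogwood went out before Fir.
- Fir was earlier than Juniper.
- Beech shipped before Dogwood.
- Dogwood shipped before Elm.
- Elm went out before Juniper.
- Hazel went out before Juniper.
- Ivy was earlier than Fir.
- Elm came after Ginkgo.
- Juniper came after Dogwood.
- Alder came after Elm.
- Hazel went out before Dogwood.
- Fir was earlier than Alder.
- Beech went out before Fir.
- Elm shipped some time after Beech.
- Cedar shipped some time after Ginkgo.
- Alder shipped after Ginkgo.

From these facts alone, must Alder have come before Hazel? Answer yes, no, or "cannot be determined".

no

Tracing the constraints gives Hazel → Dogwood → Fir → Alder, so Hazel must come before Alder.
That means Alder cannot be before Hazel.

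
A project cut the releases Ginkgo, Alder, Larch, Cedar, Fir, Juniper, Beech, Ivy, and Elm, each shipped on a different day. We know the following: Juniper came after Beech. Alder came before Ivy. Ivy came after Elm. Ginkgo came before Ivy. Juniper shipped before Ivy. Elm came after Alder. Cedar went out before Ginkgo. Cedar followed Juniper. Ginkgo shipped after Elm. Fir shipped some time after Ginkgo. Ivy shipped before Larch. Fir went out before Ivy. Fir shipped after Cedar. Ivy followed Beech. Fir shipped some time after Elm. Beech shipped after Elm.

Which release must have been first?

Alder has a chain of constraints placing it before every other release, so Alder must be first.

Alder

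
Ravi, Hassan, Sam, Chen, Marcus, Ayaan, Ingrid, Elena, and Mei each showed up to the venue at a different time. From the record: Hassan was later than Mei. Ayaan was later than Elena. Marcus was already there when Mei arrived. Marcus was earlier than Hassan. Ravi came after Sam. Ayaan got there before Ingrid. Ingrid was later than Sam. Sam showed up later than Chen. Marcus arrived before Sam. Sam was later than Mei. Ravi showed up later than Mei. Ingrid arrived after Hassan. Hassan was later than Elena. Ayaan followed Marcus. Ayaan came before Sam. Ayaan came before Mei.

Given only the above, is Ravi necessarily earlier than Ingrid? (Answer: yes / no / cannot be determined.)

No chain of stated constraints runs from Ravi to Ingrid, and none runs from Ingrid to Ravi either.
So the relative order of Ravi and Ingrid is not fixed by the given facts.

cannot be determined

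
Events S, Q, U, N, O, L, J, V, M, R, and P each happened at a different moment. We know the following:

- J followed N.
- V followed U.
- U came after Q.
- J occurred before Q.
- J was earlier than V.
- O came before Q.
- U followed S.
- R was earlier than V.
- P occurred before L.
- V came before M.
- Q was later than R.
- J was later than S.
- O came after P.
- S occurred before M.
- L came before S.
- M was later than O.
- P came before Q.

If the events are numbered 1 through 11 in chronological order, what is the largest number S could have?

S must come before J, M, Q, U, and V — 5 events forced after it.
Everything else can be placed before S in some valid order, so S can sit as late as position 11 − 5 = 6.

6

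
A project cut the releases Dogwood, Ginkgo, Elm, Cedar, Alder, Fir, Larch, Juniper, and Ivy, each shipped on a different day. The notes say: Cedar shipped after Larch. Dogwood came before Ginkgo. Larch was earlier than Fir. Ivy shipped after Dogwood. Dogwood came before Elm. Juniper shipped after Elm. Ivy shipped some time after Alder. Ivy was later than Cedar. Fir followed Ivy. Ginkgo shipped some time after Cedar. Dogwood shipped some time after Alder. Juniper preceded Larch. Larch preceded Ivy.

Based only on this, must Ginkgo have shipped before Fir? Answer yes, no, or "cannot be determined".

cannot be determined

No chain of stated constraints runs from Ginkgo to Fir, and none runs from Fir to Ginkgo either.
So the relative order of Ginkgo and Fir is not fixed by the given facts.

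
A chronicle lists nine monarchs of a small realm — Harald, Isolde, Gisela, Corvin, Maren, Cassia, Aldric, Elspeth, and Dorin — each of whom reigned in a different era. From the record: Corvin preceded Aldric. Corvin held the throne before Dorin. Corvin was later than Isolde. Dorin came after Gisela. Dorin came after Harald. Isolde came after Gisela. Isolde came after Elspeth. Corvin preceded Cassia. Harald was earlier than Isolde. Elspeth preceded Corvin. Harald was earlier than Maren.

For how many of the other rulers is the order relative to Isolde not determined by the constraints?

Forced before Isolde: Elspeth, Gisela, and Harald; forced after Isolde: Aldric, Cassia, Corvin, and Dorin.
That leaves Maren with no forced order relative to Isolde — 1.

1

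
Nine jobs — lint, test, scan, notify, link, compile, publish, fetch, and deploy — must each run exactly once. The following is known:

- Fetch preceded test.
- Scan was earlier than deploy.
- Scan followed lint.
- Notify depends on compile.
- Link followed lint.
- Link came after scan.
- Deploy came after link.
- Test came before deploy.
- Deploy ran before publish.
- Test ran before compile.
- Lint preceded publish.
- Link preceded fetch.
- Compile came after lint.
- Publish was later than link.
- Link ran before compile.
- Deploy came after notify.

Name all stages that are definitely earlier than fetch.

link, lint, scan

Directly stated before fetch: link.
Lint reaches fetch via lint → link → fetch.
Scan reaches fetch via scan → link → fetch.
No chain forces notify (or any of the others) ahead of fetch.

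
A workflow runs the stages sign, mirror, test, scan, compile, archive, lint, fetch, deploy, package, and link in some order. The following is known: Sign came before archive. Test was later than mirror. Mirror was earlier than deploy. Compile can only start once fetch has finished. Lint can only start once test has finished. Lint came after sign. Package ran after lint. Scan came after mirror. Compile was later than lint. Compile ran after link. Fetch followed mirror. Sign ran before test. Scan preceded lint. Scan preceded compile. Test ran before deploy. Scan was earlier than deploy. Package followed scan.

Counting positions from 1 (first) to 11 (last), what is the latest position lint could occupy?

Lint must come before compile and package — 2 stages forced after it.
Everything else can be placed before lint in some valid order, so lint can sit as late as position 11 − 2 = 9.

9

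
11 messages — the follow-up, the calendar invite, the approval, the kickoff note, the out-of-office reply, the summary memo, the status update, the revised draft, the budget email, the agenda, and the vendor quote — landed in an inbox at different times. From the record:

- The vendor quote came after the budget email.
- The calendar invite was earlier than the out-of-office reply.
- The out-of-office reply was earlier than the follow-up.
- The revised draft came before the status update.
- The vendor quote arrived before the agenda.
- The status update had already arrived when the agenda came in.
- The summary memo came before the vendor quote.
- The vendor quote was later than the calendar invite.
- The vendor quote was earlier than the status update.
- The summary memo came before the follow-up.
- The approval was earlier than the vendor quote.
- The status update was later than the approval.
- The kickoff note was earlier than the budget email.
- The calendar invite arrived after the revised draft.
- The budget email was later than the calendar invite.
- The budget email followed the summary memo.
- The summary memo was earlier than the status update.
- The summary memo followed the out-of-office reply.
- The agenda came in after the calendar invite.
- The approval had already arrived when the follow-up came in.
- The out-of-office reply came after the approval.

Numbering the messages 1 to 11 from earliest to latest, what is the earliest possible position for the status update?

9

The approval, the budget email, the calendar invite, the kickoff note, the out-of-office reply, the revised draft, the summary memo, and the vendor quote must all come before the status update — 8 forced predecessors.
Nothing else is forced ahead of the status update, so its earliest slot is position 8 + 1 = 9.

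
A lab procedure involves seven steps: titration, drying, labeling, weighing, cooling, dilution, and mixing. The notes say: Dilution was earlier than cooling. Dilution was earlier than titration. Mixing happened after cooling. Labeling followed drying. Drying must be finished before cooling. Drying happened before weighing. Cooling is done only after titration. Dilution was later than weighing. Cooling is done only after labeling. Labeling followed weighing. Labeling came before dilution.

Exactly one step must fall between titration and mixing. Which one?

Tracing the constraints gives titration → cooling → mixing, so cooling sits after titration and before mixing.
No other step is forced both after titration and before mixing.

cooling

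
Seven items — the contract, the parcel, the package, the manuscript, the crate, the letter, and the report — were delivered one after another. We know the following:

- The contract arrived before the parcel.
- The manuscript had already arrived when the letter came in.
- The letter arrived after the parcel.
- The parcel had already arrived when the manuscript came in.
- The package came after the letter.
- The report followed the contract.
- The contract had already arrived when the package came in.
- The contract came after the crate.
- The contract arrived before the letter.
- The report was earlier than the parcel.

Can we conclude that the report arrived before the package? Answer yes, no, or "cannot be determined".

yes

Chain the constraints: the report → the parcel → the letter → the package. Each link is directly stated, so the report comes before the package.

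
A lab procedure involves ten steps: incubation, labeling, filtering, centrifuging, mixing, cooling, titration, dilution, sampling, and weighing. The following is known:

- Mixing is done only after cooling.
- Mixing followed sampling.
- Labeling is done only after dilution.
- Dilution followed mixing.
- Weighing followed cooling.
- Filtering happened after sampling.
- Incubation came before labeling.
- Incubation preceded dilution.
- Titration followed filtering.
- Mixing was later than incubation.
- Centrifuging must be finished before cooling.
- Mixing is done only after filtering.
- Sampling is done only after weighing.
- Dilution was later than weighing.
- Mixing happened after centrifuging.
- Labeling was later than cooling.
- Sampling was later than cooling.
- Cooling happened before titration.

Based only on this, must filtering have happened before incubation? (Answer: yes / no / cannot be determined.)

No chain of stated constraints runs from filtering to incubation, and none runs from incubation to filtering either.
So the relative order of filtering and incubation is not fixed by the given facts.

cannot be determined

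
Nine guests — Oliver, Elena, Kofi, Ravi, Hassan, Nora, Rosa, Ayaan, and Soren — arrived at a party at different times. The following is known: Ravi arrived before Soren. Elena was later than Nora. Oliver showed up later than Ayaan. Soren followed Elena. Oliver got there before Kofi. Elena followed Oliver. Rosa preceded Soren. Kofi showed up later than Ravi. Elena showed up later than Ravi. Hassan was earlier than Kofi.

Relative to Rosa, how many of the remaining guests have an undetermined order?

7

Forced after Rosa: Soren.
That leaves Ayaan, Elena, Hassan, Kofi, Nora, Oliver, and Ravi with no forced order relative to Rosa — 7.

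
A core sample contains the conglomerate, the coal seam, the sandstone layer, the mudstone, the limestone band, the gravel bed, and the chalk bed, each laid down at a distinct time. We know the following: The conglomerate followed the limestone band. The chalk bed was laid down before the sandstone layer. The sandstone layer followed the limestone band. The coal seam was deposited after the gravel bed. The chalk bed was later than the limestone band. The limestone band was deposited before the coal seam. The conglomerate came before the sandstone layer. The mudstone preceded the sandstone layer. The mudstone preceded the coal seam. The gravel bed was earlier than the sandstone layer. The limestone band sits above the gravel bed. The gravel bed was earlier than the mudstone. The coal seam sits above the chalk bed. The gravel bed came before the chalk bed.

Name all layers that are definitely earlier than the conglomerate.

Directly stated before the conglomerate: the limestone band.
The gravel bed reaches the conglomerate via the gravel bed → the limestone band → the conglomerate.
No chain forces the chalk bed (or any of the others) ahead of the conglomerate.

the gravel bed, the limestone band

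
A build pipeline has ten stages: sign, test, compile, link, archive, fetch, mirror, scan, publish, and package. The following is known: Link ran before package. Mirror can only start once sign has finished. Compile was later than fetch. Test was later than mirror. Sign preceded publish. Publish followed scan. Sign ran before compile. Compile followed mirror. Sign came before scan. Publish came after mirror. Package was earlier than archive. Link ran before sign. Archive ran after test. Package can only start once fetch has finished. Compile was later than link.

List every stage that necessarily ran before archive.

fetch, link, mirror, package, sign, test

Directly stated before archive: package and test.
Fetch reaches archive via fetch → package → archive.
Link reaches archive via link → package → archive.
Mirror reaches archive via mirror → test → archive.
Likewise sign reaches archive by chaining the stated constraints.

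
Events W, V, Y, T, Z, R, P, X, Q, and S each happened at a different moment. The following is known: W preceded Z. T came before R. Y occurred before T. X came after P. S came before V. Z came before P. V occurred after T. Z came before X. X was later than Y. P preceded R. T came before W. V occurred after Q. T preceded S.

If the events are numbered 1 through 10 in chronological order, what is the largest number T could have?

3

T must come before P, R, S, V, W, X, and Z — 7 events forced after it.
Everything else can be placed before T in some valid order, so T can sit as late as position 10 − 7 = 3.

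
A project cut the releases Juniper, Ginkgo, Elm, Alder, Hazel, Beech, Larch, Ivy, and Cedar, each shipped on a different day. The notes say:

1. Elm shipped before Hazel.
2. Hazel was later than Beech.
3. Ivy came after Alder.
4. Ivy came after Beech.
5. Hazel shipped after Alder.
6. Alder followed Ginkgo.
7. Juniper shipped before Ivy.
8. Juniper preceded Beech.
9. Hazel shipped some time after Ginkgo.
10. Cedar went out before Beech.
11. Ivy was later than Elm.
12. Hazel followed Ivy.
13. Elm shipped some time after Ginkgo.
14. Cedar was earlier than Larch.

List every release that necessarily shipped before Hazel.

Alder, Beech, Cedar, Elm, Ginkgo, Ivy, Juniper

Directly stated before Hazel: Alder, Beech, Elm, Ginkgo, and Ivy.
Cedar reaches Hazel via Cedar → Beech → Hazel.
Juniper reaches Hazel via Juniper → Ivy → Hazel.
No chain forces Larch ahead of Hazel.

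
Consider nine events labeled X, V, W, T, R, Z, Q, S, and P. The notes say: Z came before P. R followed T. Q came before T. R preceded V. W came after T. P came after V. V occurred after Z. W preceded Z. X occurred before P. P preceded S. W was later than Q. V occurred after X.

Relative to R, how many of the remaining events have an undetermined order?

Forced before R: Q and T; forced after R: P, S, and V.
That leaves W, X, and Z with no forced order relative to R — 3.

3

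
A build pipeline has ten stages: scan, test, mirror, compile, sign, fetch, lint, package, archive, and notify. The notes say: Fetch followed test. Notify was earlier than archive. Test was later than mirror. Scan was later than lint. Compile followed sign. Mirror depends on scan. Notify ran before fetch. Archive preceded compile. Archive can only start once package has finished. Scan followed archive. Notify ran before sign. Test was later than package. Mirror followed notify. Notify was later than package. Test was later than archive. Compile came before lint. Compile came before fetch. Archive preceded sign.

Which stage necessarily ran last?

fetch

Every other stage has a chain of constraints placing it before fetch, so fetch is last.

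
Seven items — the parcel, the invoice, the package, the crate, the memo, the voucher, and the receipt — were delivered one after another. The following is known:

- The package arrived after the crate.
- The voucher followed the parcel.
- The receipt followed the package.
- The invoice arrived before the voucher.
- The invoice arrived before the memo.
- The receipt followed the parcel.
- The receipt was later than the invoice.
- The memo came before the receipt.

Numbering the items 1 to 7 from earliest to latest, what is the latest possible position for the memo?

The memo must come before the receipt — 1 item forced after it.
Everything else can be placed before the memo in some valid order, so the memo can sit as late as position 7 − 1 = 6.

6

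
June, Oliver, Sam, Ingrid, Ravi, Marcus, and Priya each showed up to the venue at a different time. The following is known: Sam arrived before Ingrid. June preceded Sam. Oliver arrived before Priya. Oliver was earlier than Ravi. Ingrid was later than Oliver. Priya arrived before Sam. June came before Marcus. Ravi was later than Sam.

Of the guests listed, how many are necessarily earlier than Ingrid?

Directly stated before Ingrid: Oliver and Sam.
June reaches Ingrid via June → Sam → Ingrid.
Priya reaches Ingrid via Priya → Sam → Ingrid.
No chain forces Ravi (or any of the others) ahead of Ingrid.
That's June, Oliver, Priya, and Sam — 4 in all.

4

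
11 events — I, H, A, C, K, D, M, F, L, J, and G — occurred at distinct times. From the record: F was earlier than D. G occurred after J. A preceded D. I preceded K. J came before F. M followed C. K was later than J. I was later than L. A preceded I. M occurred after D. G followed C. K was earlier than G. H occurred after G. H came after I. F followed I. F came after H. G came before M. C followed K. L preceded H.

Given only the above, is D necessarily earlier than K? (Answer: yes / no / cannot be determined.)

Tracing the constraints gives K → G → H → F → D, so K must come before D.
That means D cannot be before K.

no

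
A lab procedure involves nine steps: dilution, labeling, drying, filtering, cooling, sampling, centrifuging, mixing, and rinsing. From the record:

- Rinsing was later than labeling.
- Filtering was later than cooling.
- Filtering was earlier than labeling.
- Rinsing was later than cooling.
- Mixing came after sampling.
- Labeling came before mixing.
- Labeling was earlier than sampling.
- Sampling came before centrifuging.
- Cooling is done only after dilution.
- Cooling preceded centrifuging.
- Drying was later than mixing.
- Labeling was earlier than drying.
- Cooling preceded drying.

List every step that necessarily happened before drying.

cooling, dilution, filtering, labeling, mixing, sampling

Directly stated before drying: cooling, labeling, and mixing.
Dilution reaches drying via dilution → cooling → drying.
Filtering reaches drying via filtering → labeling → drying.
Sampling reaches drying via sampling → mixing → drying.
No chain forces centrifuging (or any of the others) ahead of drying.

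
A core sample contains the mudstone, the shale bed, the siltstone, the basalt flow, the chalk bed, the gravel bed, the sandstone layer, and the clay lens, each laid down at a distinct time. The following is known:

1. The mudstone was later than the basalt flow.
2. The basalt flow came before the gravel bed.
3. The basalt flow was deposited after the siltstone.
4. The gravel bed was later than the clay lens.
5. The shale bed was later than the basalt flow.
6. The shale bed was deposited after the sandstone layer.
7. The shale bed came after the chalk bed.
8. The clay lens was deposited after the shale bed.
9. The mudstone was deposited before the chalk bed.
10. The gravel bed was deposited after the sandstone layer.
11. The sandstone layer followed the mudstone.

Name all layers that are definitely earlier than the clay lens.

the basalt flow, the chalk bed, the mudstone, the sandstone layer, the shale bed, the siltstone

Directly stated before the clay lens: the shale bed.
The basalt flow reaches the clay lens via the basalt flow → the shale bed → the clay lens.
The chalk bed reaches the clay lens via the chalk bed → the shale bed → the clay lens.
The mudstone reaches the clay lens via the mudstone → the chalk bed → the shale bed → the clay lens.
Likewise the sandstone layer and the siltstone each reach the clay lens by chaining the stated constraints.
No chain forces the gravel bed ahead of the clay lens.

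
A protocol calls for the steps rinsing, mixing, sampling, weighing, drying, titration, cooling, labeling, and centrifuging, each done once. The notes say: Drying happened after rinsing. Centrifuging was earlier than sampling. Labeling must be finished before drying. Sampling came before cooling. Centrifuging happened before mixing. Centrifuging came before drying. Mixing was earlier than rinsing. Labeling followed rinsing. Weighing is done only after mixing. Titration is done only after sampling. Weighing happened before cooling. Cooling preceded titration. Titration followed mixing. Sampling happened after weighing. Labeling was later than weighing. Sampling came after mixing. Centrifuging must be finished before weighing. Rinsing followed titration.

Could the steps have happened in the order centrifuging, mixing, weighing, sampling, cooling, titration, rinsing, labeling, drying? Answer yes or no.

Check each stated constraint against the proposed order — e.g. mixing is ahead of rinsing; centrifuging is ahead of drying. Every pair is in the required order; nothing is violated.

yes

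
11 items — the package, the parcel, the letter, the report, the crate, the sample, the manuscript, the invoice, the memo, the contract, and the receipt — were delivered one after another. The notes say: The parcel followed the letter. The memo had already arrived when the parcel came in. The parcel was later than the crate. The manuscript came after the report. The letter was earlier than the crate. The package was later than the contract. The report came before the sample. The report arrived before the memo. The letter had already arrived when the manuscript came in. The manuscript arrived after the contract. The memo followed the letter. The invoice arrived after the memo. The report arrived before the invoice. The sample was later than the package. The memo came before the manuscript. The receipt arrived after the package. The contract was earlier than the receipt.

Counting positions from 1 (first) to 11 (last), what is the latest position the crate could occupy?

10

The crate must come before the parcel — 1 item forced after it.
Everything else can be placed before the crate in some valid order, so the crate can sit as late as position 11 − 1 = 10.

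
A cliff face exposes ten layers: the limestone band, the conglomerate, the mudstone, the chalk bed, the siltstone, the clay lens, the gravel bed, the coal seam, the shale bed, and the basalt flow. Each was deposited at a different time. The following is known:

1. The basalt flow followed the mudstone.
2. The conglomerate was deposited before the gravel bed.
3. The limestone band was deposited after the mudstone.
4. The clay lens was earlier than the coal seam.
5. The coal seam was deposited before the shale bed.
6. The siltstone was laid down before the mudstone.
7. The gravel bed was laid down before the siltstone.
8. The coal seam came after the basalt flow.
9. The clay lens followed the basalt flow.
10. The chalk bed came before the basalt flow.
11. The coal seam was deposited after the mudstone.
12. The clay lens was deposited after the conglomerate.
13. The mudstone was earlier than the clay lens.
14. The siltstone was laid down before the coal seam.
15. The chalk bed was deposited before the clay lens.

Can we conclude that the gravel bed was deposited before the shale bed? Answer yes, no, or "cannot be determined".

Chain the constraints: the gravel bed → the siltstone → the coal seam → the shale bed. Each link is directly stated, so the gravel bed comes before the shale bed.

yes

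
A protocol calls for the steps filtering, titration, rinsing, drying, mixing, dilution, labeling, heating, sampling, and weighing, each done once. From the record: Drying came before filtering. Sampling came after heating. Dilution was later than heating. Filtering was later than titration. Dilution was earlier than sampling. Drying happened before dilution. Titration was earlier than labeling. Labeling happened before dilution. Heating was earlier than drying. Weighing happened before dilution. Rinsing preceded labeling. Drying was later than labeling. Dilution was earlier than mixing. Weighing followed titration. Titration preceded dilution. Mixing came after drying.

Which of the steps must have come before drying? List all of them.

heating, labeling, rinsing, titration

Directly stated before drying: heating and labeling.
Rinsing reaches drying via rinsing → labeling → drying.
Titration reaches drying via titration → labeling → drying.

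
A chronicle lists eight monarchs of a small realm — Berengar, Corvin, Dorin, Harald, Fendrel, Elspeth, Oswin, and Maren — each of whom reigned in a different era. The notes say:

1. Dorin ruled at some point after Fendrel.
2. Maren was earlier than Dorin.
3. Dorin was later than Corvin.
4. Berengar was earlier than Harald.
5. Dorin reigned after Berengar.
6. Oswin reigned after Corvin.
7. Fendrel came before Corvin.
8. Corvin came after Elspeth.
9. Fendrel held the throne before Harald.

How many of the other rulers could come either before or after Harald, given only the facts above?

5

Forced before Harald: Berengar and Fendrel.
That leaves Corvin, Dorin, Elspeth, Maren, and Oswin with no forced order relative to Harald — 5.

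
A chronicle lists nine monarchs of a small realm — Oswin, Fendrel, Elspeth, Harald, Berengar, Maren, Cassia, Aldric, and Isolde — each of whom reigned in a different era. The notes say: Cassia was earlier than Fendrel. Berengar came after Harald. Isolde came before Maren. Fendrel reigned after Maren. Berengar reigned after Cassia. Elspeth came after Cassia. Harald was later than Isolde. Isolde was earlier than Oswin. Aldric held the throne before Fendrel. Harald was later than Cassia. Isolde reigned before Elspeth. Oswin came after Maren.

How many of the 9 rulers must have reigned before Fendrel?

4

Directly stated before Fendrel: Aldric, Cassia, and Maren.
Isolde reaches Fendrel via Isolde → Maren → Fendrel.
No chain forces Oswin (or any of the others) ahead of Fendrel.
That's Aldric, Cassia, Isolde, and Maren — 4 in all.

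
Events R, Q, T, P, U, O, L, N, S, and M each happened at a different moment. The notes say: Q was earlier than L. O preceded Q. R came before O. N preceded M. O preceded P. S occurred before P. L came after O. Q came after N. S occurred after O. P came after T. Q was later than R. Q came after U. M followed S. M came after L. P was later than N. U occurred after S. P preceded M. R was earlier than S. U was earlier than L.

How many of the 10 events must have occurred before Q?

Directly stated before Q: N, O, R, and U.
S reaches Q via S → U → Q.
No chain forces T (or any of the others) ahead of Q.
That's N, O, R, S, and U — 5 in all.

5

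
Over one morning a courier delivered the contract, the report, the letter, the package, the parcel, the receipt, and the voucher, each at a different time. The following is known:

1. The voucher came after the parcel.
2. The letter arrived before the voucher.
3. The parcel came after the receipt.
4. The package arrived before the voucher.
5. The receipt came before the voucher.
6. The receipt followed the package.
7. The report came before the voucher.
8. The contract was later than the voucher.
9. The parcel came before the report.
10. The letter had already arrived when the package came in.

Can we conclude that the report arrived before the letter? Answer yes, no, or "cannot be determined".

no

Tracing the constraints gives the letter → the package → the receipt → the parcel → the report, so the letter must come before the report.
That means the report cannot be before the letter.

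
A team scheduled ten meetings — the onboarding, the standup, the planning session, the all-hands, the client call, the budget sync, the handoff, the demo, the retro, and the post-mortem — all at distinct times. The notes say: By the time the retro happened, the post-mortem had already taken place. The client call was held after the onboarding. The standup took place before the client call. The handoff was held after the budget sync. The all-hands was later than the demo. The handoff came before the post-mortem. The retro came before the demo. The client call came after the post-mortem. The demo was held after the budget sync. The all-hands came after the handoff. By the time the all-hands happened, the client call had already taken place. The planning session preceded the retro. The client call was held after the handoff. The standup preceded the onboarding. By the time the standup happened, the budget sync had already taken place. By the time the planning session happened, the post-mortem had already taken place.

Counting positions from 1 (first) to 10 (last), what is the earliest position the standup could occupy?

The budget sync must come before the standup — 1 forced predecessor.
Nothing else is forced ahead of the standup, so its earliest slot is position 1 + 1 = 2.

2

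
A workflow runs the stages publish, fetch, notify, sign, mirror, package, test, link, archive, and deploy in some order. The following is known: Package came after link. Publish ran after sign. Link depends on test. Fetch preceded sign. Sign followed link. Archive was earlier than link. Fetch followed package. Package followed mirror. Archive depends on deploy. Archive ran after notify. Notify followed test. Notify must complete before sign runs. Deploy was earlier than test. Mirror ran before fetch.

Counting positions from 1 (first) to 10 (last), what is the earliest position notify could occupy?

Deploy and test must both come before notify — 2 forced predecessors.
Nothing else is forced ahead of notify, so its earliest slot is position 2 + 1 = 3.

3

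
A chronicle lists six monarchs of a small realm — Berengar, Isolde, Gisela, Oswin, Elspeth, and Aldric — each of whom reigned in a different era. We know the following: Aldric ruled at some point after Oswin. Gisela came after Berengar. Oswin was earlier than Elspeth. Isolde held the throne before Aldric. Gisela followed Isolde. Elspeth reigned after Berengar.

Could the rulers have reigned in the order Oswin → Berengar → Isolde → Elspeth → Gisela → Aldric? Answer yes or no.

yes

Check each stated constraint against the proposed order — e.g. Berengar is ahead of Gisela; Oswin is ahead of Aldric. Every pair is in the required order; nothing is violated.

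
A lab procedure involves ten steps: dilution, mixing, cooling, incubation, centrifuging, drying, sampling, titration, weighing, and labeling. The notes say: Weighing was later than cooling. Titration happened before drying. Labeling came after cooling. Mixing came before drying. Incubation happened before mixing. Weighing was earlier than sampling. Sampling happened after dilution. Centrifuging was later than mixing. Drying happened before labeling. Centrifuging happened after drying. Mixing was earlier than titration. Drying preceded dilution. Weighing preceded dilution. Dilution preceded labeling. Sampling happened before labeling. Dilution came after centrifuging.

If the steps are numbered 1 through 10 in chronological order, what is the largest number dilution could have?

Dilution must come before labeling and sampling — 2 steps forced after it.
Everything else can be placed before dilution in some valid order, so dilution can sit as late as position 10 − 2 = 8.

8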